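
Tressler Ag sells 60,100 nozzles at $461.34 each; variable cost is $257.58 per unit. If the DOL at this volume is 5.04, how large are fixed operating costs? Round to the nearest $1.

At 60,100 units, contribution = 60,100 × $203.76 = $12,245,976.00.
Since DOL = CM ÷ EBIT, EBIT = $12,245,976.00 ÷ 5.04 = $2,429,757.14.
Fixed costs = CM − EBIT = $12,245,976.00 − $2,429,757.14 = $9,816,219.

$9,816,219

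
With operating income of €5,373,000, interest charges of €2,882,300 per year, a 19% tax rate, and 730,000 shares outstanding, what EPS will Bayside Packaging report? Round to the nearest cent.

€2.76

Interest = €2,882,300.00, so EBT = €5,373,000 − €2,882,300.00 = €2,490,700.00.
Net income = €2,490,700.00 × (1 − 0.19) = €2,017,467.00.
Per share: €2,017,467.00 / 730,000 shares = €2.76.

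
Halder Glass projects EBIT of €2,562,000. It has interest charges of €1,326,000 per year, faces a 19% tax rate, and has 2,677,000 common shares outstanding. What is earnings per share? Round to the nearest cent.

Pre-tax income = €2,562,000 − €1,326,000.00 = €1,236,000.00.
After tax at 19%: net income = €1,236,000.00 × 0.81 = €1,001,160.00.
Per share: €1,001,160.00 / 2,677,000 shares = €0.37.

€0.37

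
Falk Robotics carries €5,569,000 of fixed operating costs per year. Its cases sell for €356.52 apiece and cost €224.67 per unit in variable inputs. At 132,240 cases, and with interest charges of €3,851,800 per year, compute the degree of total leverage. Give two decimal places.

2.18

At 132,240 units, contribution = 132,240 × €131.85 = €17,435,844.00.
EBIT = €17,435,844.00 − €5,569,000 = €11,866,844.00. Interest = €3,851,800.00.
DOL = €17,435,844.00 ÷ €11,866,844.00 = 1.4693; DFL = €11,866,844.00 ÷ €8,015,044.00 = 1.4806.
DCL = DOL × DFL = 1.4693 × 1.4806 = 2.1754.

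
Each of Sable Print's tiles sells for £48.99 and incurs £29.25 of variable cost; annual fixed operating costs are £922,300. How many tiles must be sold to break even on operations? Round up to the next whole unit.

46,723 tiles

Each unit contributes £48.99 − £29.25 = £19.74.
Break-even Q = £922,300 / £19.74 = 46,722.39 → 46,723 tiles.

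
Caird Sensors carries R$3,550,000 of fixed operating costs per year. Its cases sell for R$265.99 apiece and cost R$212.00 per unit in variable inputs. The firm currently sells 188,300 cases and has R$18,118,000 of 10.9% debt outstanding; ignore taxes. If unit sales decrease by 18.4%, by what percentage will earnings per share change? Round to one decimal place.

-40.3%

Contribution at this volume is 188,300 × R$53.99 = R$10,166,317.00.
Subtracting fixed costs: EBIT = R$10,166,317.00 − R$3,550,000 = R$6,616,317.00.
After interest of R$1,974,862.00, pre-tax earnings = R$4,641,455.00.
Degree of combined leverage = contribution ÷ (EBIT − I) = R$10,166,317.00 ÷ R$4,641,455.00 = 2.1903.
EPS therefore changes by 2.1903 × (-18.4%) = -40.3%.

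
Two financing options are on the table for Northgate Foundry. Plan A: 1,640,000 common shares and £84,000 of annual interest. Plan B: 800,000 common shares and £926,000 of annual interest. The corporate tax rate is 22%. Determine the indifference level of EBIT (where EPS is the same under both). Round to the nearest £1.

Set EPS_A = EPS_B: (EBIT − £84,000)(1 − 0.22) ÷ 1,640,000 = (EBIT − £926,000)(1 − 0.22) ÷ 800,000.
Cancelling (1 − t) and cross-multiplying: 800,000·(EBIT − 84,000) = 1,640,000·(EBIT − 926,000).
Solving, EBIT = (926,000·1,640,000 − 84,000·800,000) / (1,640,000 − 800,000) = 1,451,440,000,000 / 840,000 = 1,727,904.76.

£1,727,905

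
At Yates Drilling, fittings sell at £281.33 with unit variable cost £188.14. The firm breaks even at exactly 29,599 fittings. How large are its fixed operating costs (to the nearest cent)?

£2,758,330.81

Each unit contributes £281.33 − £188.14 = £93.19.
Fixed costs = break-even units × CM = 29,599 × £93.19 = £2,758,330.81.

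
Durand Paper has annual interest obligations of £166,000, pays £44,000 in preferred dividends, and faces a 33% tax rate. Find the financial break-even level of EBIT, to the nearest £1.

£231,672

Grossing the preferred dividend up to pre-tax terms: £44,000 / (1 − 0.33) = £65,671.64.
EPS = 0 when EBIT covers interest plus the pre-tax preferred burden: £166,000 + £65,671.64 = £231,671.64.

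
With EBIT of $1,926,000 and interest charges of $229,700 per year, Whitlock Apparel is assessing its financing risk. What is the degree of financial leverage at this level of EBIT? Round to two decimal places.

1.14

Annual interest charges come to $229,700.00.
DFL = EBIT ÷ (EBIT − I) = $1,926,000 ÷ ($1,926,000 − $229,700.00) = $1,926,000 ÷ $1,696,300.00 = 1.1354.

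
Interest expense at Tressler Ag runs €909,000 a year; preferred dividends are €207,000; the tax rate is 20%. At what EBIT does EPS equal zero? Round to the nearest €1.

Grossing the preferred dividend up to pre-tax terms: €207,000 / (1 − 0.20) = €258,750.00.
Financial break-even EBIT = interest + D_p ÷ (1 − t) = €909,000 + €258,750.00 = €1,167,750.00.

€1,167,750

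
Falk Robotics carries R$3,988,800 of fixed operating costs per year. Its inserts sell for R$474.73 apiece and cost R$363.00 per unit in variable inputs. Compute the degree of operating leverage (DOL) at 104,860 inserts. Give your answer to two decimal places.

Total contribution margin = 104,860 × R$111.73 = R$11,716,007.80.
Operating income = contribution − fixed costs = R$11,716,007.80 − R$3,988,800 = R$7,727,207.80.
Degree of operating leverage = R$11,716,007.80 / R$7,727,207.80 = 1.5162.

1.52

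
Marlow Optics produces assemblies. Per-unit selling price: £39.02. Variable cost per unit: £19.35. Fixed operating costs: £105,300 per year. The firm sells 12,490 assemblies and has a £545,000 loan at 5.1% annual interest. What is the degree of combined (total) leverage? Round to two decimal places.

Contribution at this volume is 12,490 × £19.67 = £245,678.30.
Subtracting fixed costs: EBIT = £245,678.30 − £105,300 = £140,378.30. Interest = £27,795.00, so EBIT − I = £112,583.30.
DCL = contribution ÷ (EBIT − I) = £245,678.30 ÷ £112,583.30 = 2.1822.

2.18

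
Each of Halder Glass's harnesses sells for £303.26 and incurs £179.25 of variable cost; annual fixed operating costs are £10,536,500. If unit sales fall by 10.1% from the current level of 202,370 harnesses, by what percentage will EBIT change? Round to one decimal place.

At 202,370 units, contribution = 202,370 × £124.01 = £25,095,903.70.
Operating income = contribution − fixed costs = £25,095,903.70 − £10,536,500 = £14,559,403.70.
So DOL = total CM / EBIT = £25,095,903.70 / £14,559,403.70 = 1.7237.
%ΔEBIT = DOL × %ΔSales = 1.7237 × -10.1% = -17.4%.

-17.4%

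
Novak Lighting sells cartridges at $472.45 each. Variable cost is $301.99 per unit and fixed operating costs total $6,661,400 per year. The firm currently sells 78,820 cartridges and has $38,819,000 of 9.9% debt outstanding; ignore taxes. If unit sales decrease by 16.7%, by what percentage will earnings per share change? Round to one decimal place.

-76.5%

Contribution at this volume is 78,820 × $170.46 = $13,435,657.20.
Subtracting fixed costs: EBIT = $13,435,657.20 − $6,661,400 = $6,774,257.20.
Interest = $3,843,081.00, so EBIT − I = $2,931,176.20.
Degree of combined leverage = contribution ÷ (EBIT − I) = $13,435,657.20 ÷ $2,931,176.20 = 4.5837.
EPS therefore changes by 4.5837 × (-16.7%) = -76.5%.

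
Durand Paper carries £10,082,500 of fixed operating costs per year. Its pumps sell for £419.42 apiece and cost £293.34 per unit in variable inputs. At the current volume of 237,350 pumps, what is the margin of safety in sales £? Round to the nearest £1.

Each unit contributes £419.42 − £293.34 = £126.08. Break-even units = £10,082,500 ÷ £126.08 = 79,969.07; break-even revenue = 79,969.07 × £419.42 = £33,540,626.19.
Current sales = 237,350 × £419.42 = £99,549,337.00.
Margin of safety = £99,549,337.00 − £33,540,626.19 = £66,008,711.

£66,008,711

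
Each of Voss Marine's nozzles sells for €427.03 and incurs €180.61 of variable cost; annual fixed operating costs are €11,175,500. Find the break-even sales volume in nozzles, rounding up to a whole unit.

45,352 nozzles

Unit CM = price − variable cost = €427.03 − €180.61 = €246.42.
Break-even Q = €11,175,500 / €246.42 = 45,351.43 → 45,352 nozzles.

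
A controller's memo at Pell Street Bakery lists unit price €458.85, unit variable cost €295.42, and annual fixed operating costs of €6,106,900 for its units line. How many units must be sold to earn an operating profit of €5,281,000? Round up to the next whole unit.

69,681 units

Unit CM = price − variable cost = €458.85 − €295.42 = €163.43.
Required volume = (fixed costs + target profit) ÷ CM = (€6,106,900 + €5,281,000) ÷ €163.43 = 69,680.60, so 69,681 units.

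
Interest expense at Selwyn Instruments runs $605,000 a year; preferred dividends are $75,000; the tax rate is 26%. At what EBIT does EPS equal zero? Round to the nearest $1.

$706,351

Grossing the preferred dividend up to pre-tax terms: $75,000 / (1 − 0.26) = $101,351.35.
Financial break-even EBIT = interest + D_p ÷ (1 − t) = $605,000 + $101,351.35 = $706,351.35.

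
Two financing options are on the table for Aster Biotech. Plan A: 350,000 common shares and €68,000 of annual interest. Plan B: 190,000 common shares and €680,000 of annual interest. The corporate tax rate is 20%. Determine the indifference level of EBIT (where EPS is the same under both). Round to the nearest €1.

At indifference, (EBIT − 68,000)(1 − t)/350,000 = (EBIT − 680,000)(1 − t)/190,000.
Cancelling (1 − t) and cross-multiplying: 190,000·(EBIT − 68,000) = 350,000·(EBIT − 680,000).
Solving, EBIT = (680,000·350,000 − 68,000·190,000) / (350,000 − 190,000) = 225,080,000,000 / 160,000 = 1,406,750.00.

€1,406,750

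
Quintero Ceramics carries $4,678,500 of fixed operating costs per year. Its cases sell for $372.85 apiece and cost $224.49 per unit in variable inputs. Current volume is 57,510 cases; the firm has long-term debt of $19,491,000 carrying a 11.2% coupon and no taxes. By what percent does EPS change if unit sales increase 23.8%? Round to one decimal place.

+121.5%

At 57,510 units, contribution = 57,510 × $148.36 = $8,532,183.60.
EBIT = $8,532,183.60 − $4,678,500 = $3,853,683.60.
After interest of $2,182,992.00, pre-tax earnings = $1,670,691.60.
Degree of combined leverage = contribution ÷ (EBIT − I) = $8,532,183.60 ÷ $1,670,691.60 = 5.1070.
%ΔEPS = DCL × %ΔSales = 5.1070 × +23.8% = +121.5%.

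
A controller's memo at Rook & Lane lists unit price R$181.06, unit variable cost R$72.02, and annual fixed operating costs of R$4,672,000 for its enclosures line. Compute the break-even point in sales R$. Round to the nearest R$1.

CM per unit = R$181.06 − R$72.02 = R$109.04; CM ratio = R$109.04 / R$181.06 = 0.6022.
Break-even sales = FC ÷ CM ratio = R$4,672,000 × R$181.06 / R$109.04 = R$7,757,817.

R$7,757,817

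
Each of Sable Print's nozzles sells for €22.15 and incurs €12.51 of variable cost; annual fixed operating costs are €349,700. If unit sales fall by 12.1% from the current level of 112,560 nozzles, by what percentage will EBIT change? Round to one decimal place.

-17.9%

Total contribution margin = 112,560 × €9.64 = €1,085,078.40.
Subtracting fixed costs: EBIT = €1,085,078.40 − €349,700 = €735,378.40.
So DOL = total CM / EBIT = €1,085,078.40 / €735,378.40 = 1.4755.
So EBIT moves 1.4755 × (-12.1%) = -17.9%.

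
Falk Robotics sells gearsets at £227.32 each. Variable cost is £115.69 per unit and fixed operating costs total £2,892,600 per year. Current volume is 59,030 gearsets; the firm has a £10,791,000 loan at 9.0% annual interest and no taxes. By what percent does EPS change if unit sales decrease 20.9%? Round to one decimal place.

-50.5%

Contribution at this volume is 59,030 × £111.63 = £6,589,518.90.
Subtracting fixed costs: EBIT = £6,589,518.90 − £2,892,600 = £3,696,918.90.
Interest = £971,190.00, so EBIT − I = £2,725,728.90.
DCL = total CM / (EBIT − I) = £6,589,518.90 / £2,725,728.90 = 2.4175.
%ΔEPS = DCL × %ΔSales = 2.4175 × -20.9% = -50.5%.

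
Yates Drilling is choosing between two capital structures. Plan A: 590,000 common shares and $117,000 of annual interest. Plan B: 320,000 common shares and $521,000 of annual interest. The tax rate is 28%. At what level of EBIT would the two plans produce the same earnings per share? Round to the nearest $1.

At indifference, (EBIT − 117,000)(1 − t)/590,000 = (EBIT − 521,000)(1 − t)/320,000.
The (1 − t) factor cancels: (EBIT − 117,000) × 320,000 = (EBIT − 521,000) × 590,000.
Solving, EBIT = (521,000·590,000 − 117,000·320,000) / (590,000 − 320,000) = 269,950,000,000 / 270,000 = 999,814.81.

$999,815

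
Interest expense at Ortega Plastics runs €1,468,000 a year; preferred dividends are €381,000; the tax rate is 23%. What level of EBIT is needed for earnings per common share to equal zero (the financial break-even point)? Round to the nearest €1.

€1,962,805

Grossing the preferred dividend up to pre-tax terms: €381,000 / (1 − 0.23) = €494,805.19.
Financial break-even EBIT = interest + D_p ÷ (1 − t) = €1,468,000 + €494,805.19 = €1,962,805.19.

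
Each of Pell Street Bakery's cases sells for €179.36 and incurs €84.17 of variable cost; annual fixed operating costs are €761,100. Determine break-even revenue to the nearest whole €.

Contribution margin per unit = €179.36 − €84.17 = €95.19, a CM ratio of €95.19 ÷ €179.36 = 0.5307.
Break-even revenue = fixed costs × price ÷ CM = €761,100 × €179.36 ÷ €95.19 = €1,434,089.

€1,434,089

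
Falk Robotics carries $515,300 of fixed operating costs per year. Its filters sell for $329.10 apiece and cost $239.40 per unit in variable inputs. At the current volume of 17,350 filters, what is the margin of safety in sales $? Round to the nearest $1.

$3,819,303

Unit CM = price − variable cost = $329.10 − $239.40 = $89.70. Break-even units = $515,300 ÷ $89.70 = 5,744.70; break-even revenue = 5,744.70 × $329.10 = $1,890,582.27.
Actual sales revenue = 17,350 × $329.10 = $5,709,885.00.
Margin of safety = $5,709,885.00 − $1,890,582.27 = $3,819,303.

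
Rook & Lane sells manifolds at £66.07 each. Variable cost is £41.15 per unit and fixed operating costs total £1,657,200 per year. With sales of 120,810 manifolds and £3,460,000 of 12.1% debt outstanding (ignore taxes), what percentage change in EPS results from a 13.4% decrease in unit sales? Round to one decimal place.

-43.2%

Total contribution margin = 120,810 × £24.92 = £3,010,585.20.
Subtracting fixed costs: EBIT = £3,010,585.20 − £1,657,200 = £1,353,385.20.
Interest = £418,660.00, so EBIT − I = £934,725.20.
Degree of combined leverage = contribution ÷ (EBIT − I) = £3,010,585.20 ÷ £934,725.20 = 3.2208.
EPS therefore changes by 3.2208 × (-13.4%) = -43.2%.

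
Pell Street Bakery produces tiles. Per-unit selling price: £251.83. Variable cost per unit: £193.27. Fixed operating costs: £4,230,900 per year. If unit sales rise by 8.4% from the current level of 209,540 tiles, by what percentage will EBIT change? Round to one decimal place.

+12.8%

At 209,540 units, contribution = 209,540 × £58.56 = £12,270,662.40.
EBIT = £12,270,662.40 − £4,230,900 = £8,039,762.40.
Degree of operating leverage = £12,270,662.40 / £8,039,762.40 = 1.5262.
%ΔEBIT = DOL × %ΔSales = 1.5262 × +8.4% = +12.8%.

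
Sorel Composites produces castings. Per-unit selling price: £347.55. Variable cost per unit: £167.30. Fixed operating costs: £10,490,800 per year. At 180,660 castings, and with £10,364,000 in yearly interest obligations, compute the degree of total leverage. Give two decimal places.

At 180,660 units, contribution = 180,660 × £180.25 = £32,563,965.00.
Subtracting fixed costs: EBIT = £32,563,965.00 − £10,490,800 = £22,073,165.00. Interest = £10,364,000.00, so EBIT − I = £11,709,165.00.
Degree of total leverage = total CM / (EBIT − interest) = £32,563,965.00 / £11,709,165.00 = 2.7811.

2.78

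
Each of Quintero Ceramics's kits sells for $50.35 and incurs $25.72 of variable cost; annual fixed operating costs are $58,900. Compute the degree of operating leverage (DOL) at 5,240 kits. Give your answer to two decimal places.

Contribution at this volume is 5,240 × $24.63 = $129,061.20.
Subtracting fixed costs: EBIT = $129,061.20 − $58,900 = $70,161.20.
So DOL = total CM / EBIT = $129,061.20 / $70,161.20 = 1.8395.

1.84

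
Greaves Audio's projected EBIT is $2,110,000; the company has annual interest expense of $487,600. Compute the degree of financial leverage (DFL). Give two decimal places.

Interest = $487,600.00.
Degree of financial leverage = EBIT / (EBIT − interest) = $2,110,000 / $1,622,400.00 = 1.3005.

1.30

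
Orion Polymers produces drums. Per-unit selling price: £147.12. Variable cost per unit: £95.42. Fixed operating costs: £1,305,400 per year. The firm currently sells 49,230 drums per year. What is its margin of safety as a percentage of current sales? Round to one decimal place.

48.7%

Contribution margin per unit = £147.12 − £95.42 = £51.70. Break-even units = £1,305,400 ÷ £51.70 = 25,249.52; break-even revenue = 25,249.52 × £147.12 = £3,714,708.86.
Actual sales revenue = 49,230 × £147.12 = £7,242,717.60.
Margin of safety = (£7,242,717.60 − £3,714,708.86) ÷ £7,242,717.60 = 48.7%.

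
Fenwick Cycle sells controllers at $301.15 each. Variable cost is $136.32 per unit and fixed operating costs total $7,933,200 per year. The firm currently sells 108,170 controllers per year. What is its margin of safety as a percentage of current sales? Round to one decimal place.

55.5%

Each unit contributes $301.15 − $136.32 = $164.83. Break-even units = $7,933,200 ÷ $164.83 = 48,129.59; break-even revenue = 48,129.59 × $301.15 = $14,494,225.44.
Actual sales revenue = 108,170 × $301.15 = $32,575,395.50.
Margin of safety = ($32,575,395.50 − $14,494,225.44) ÷ $32,575,395.50 = 55.5%.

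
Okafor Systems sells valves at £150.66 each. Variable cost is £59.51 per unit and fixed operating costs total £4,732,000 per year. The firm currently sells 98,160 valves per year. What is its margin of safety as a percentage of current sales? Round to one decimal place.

47.1%

Each unit contributes £150.66 − £59.51 = £91.15. Break-even units = £4,732,000 ÷ £91.15 = 51,914.43; break-even revenue = 51,914.43 × £150.66 = £7,821,427.54.
Current sales = 98,160 × £150.66 = £14,788,785.60.
Margin of safety = (£14,788,785.60 − £7,821,427.54) ÷ £14,788,785.60 = 47.1%.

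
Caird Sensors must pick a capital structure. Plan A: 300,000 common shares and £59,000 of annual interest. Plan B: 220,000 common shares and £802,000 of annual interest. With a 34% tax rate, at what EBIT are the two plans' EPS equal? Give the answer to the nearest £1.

£2,845,250

Set EPS_A = EPS_B: (EBIT − £59,000)(1 − 0.34) ÷ 300,000 = (EBIT − £802,000)(1 − 0.34) ÷ 220,000.
Cancelling (1 − t) and cross-multiplying: 220,000·(EBIT − 59,000) = 300,000·(EBIT − 802,000).
EBIT × (300,000 − 220,000) = 802,000 × 300,000 − 59,000 × 220,000 = 227,620,000,000, so EBIT = 227,620,000,000 ÷ 80,000 = 2,845,250.00.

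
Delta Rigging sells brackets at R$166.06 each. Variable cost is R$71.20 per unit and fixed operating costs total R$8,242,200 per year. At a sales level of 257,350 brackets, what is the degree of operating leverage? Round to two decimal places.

At 257,350 units, contribution = 257,350 × R$94.86 = R$24,412,221.00.
Operating income = contribution − fixed costs = R$24,412,221.00 − R$8,242,200 = R$16,170,021.00.
Degree of operating leverage = R$24,412,221.00 / R$16,170,021.00 = 1.5097.

1.51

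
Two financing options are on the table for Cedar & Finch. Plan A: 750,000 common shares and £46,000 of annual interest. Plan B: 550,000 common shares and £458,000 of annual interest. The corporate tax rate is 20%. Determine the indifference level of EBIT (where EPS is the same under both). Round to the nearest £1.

£1,591,000

Set EPS_A = EPS_B: (EBIT − £46,000)(1 − 0.20) ÷ 750,000 = (EBIT − £458,000)(1 − 0.20) ÷ 550,000.
Cancelling (1 − t) and cross-multiplying: 550,000·(EBIT − 46,000) = 750,000·(EBIT − 458,000).
Solving, EBIT = (458,000·750,000 − 46,000·550,000) / (750,000 − 550,000) = 318,200,000,000 / 200,000 = 1,591,000.00.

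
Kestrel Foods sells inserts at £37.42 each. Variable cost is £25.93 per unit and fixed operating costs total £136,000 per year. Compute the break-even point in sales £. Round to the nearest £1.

£442,917

CM per unit = £37.42 − £25.93 = £11.49; CM ratio = £11.49 / £37.42 = 0.3071.
Break-even sales = FC ÷ CM ratio = £136,000 × £37.42 / £11.49 = £442,917.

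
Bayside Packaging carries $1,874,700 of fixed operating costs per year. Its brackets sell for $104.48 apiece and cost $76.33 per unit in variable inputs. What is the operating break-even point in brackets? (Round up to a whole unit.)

Contribution margin per unit = $104.48 − $76.33 = $28.15.
Break-even Q = $1,874,700 / $28.15 = 66,596.80 → 66,597 brackets.

66,597 brackets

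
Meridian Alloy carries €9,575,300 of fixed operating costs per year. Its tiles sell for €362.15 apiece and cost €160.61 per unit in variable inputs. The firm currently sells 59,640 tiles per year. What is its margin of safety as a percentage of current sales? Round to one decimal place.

Unit CM = price − variable cost = €362.15 − €160.61 = €201.54. Break-even units = €9,575,300 ÷ €201.54 = 47,510.67; break-even revenue = 47,510.67 × €362.15 = €17,205,988.36.
Current sales = 59,640 × €362.15 = €21,598,626.00.
Margin of safety = (€21,598,626.00 − €17,205,988.36) ÷ €21,598,626.00 = 20.3%.

20.3%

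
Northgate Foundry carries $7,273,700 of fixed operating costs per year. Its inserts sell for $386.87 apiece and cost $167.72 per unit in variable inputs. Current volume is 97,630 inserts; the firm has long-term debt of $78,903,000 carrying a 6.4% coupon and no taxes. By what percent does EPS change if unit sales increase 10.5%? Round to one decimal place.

Total contribution margin = 97,630 × $219.15 = $21,395,614.50.
Operating income = contribution − fixed costs = $21,395,614.50 − $7,273,700 = $14,121,914.50.
Interest = $5,049,792.00, so EBIT − I = $9,072,122.50.
DCL = total CM / (EBIT − I) = $21,395,614.50 / $9,072,122.50 = 2.3584.
%ΔEPS = DCL × %ΔSales = 2.3584 × +10.5% = +24.8%.

+24.8%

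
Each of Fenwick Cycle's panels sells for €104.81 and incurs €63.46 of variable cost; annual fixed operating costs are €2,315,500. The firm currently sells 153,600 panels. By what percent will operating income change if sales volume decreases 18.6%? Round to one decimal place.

At 153,600 units, contribution = 153,600 × €41.35 = €6,351,360.00.
Subtracting fixed costs: EBIT = €6,351,360.00 − €2,315,500 = €4,035,860.00.
Degree of operating leverage = €6,351,360.00 / €4,035,860.00 = 1.5737.
So EBIT moves 1.5737 × (-18.6%) = -29.3%.

-29.3%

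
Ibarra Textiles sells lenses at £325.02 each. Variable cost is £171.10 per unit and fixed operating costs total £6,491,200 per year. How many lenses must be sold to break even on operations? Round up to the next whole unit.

42,173 lenses

Contribution margin per unit = £325.02 − £171.10 = £153.92.
Units to break even: £6,491,200 ÷ £153.92 = 42,172.56, rounded up to 42,173.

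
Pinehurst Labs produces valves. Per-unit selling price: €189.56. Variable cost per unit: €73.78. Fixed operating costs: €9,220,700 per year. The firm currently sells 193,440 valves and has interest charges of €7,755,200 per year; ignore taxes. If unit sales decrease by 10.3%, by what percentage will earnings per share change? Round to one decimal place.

-42.6%

Total contribution margin = 193,440 × €115.78 = €22,396,483.20.
Subtracting fixed costs: EBIT = €22,396,483.20 − €9,220,700 = €13,175,783.20.
Interest = €7,755,200.00, so EBIT − I = €5,420,583.20.
Degree of combined leverage = contribution ÷ (EBIT − I) = €22,396,483.20 ÷ €5,420,583.20 = 4.1317.
%ΔEPS = DCL × %ΔSales = 4.1317 × -10.3% = -42.6%.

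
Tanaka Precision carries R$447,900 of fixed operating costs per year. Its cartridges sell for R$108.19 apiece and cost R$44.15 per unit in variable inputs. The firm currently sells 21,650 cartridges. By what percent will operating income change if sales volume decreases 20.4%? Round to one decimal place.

-30.1%

Contribution at this volume is 21,650 × R$64.04 = R$1,386,466.00.
EBIT = R$1,386,466.00 − R$447,900 = R$938,566.00.
DOL = contribution ÷ EBIT = R$1,386,466.00 ÷ R$938,566.00 = 1.4772.
So EBIT moves 1.4772 × (-20.4%) = -30.1%.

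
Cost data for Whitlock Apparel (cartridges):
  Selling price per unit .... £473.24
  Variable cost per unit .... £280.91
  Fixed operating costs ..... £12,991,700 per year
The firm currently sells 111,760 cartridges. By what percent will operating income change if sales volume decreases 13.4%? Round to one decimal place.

Contribution at this volume is 111,760 × £192.33 = £21,494,800.80.
Operating income = contribution − fixed costs = £21,494,800.80 − £12,991,700 = £8,503,100.80.
So DOL = total CM / EBIT = £21,494,800.80 / £8,503,100.80 = 2.5279.
%ΔEBIT = DOL × %ΔSales = 2.5279 × -13.4% = -33.9%.

-33.9%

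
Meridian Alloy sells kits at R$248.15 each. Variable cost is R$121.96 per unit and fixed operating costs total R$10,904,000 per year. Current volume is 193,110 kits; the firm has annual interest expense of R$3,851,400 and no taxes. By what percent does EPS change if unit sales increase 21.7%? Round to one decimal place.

+55.0%

At 193,110 units, contribution = 193,110 × R$126.19 = R$24,368,550.90.
Operating income = contribution − fixed costs = R$24,368,550.90 − R$10,904,000 = R$13,464,550.90.
Interest = R$3,851,400.00, so EBIT − I = R$9,613,150.90.
Degree of combined leverage = contribution ÷ (EBIT − I) = R$24,368,550.90 ÷ R$9,613,150.90 = 2.5349.
%ΔEPS = DCL × %ΔSales = 2.5349 × +21.7% = +55.0%.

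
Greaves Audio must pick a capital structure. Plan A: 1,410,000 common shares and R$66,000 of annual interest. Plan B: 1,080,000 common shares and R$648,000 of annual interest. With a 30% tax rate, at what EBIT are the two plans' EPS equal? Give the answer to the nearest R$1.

Set EPS_A = EPS_B: (EBIT − R$66,000)(1 − 0.30) ÷ 1,410,000 = (EBIT − R$648,000)(1 − 0.30) ÷ 1,080,000.
Cancelling (1 − t) and cross-multiplying: 1,080,000·(EBIT − 66,000) = 1,410,000·(EBIT − 648,000).
Solving, EBIT = (648,000·1,410,000 − 66,000·1,080,000) / (1,410,000 − 1,080,000) = 842,400,000,000 / 330,000 = 2,552,727.27.

R$2,552,727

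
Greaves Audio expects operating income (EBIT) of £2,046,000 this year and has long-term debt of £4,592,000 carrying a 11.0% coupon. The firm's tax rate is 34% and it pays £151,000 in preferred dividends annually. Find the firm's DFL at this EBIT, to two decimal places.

Annual interest charges come to £505,120.00.
Preferred dividends grossed up pre-tax: £151,000 / (1 − 0.34) = £228,787.88.
DFL = EBIT ÷ [EBIT − I − D_p/(1−t)] = £2,046,000 ÷ [£2,046,000 − £505,120.00 − £228,787.88] = £2,046,000 ÷ £1,312,092.12 = 1.5593.

1.56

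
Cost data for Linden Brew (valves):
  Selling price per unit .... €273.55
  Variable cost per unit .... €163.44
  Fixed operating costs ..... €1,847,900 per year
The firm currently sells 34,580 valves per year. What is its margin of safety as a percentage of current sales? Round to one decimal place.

51.5%

Contribution margin per unit = €273.55 − €163.44 = €110.11. Break-even units = €1,847,900 ÷ €110.11 = 16,782.31; break-even revenue = 16,782.31 × €273.55 = €4,590,800.52.
Current sales = 34,580 × €273.55 = €9,459,359.00.
Margin of safety = (€9,459,359.00 − €4,590,800.52) ÷ €9,459,359.00 = 51.5%.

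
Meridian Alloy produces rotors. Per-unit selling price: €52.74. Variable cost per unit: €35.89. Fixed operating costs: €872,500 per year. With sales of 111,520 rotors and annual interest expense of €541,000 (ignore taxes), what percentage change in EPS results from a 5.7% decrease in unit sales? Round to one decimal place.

-23.0%

Contribution at this volume is 111,520 × €16.85 = €1,879,112.00.
EBIT = €1,879,112.00 − €872,500 = €1,006,612.00.
After interest of €541,000.00, pre-tax earnings = €465,612.00.
Degree of combined leverage = contribution ÷ (EBIT − I) = €1,879,112.00 ÷ €465,612.00 = 4.0358.
%ΔEPS = DCL × %ΔSales = 4.0358 × -5.7% = -23.0%.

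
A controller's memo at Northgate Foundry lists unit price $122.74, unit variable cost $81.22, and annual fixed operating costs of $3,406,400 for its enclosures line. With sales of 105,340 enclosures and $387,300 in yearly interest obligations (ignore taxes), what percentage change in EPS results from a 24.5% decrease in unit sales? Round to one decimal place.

Total contribution margin = 105,340 × $41.52 = $4,373,716.80.
EBIT = $4,373,716.80 − $3,406,400 = $967,316.80.
Interest = $387,300.00, so EBIT − I = $580,016.80.
Degree of combined leverage = contribution ÷ (EBIT − I) = $4,373,716.80 ÷ $580,016.80 = 7.5407.
%ΔEPS = DCL × %ΔSales = 7.5407 × -24.5% = -184.7%.

-184.7%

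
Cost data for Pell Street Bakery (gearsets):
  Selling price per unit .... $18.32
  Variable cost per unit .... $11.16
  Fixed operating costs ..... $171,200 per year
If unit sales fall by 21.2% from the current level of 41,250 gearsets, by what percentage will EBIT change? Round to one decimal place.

Total contribution margin = 41,250 × $7.16 = $295,350.00.
Subtracting fixed costs: EBIT = $295,350.00 − $171,200 = $124,150.00.
Degree of operating leverage = $295,350.00 / $124,150.00 = 2.3790.
%ΔEBIT = DOL × %ΔSales = 2.3790 × -21.2% = -50.4%.

-50.4%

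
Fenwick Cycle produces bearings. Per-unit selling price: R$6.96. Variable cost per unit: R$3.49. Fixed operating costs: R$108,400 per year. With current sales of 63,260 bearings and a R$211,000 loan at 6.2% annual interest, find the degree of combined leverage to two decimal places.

Contribution at this volume is 63,260 × R$3.47 = R$219,512.20.
EBIT = R$219,512.20 − R$108,400 = R$111,112.20. Interest = R$13,082.00, so EBIT − I = R$98,030.20.
DCL = contribution ÷ (EBIT − I) = R$219,512.20 ÷ R$98,030.20 = 2.2392.

2.24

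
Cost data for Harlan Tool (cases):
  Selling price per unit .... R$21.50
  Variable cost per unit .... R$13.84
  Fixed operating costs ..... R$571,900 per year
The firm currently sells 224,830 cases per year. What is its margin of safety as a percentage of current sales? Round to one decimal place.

66.8%

Each unit contributes R$21.50 − R$13.84 = R$7.66. Break-even units = R$571,900 ÷ R$7.66 = 74,660.57; break-even revenue = 74,660.57 × R$21.50 = R$1,605,202.35.
Current sales = 224,830 × R$21.50 = R$4,833,845.00.
Margin of safety = (R$4,833,845.00 − R$1,605,202.35) ÷ R$4,833,845.00 = 66.8%.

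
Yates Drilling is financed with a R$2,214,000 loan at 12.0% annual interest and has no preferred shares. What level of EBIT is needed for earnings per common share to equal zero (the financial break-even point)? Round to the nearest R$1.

Annual interest = 12.0% × R$2,214,000 = R$265,680.00.
Without preferred stock the financial break-even is simply EBIT = interest = R$265,680.00.

R$265,680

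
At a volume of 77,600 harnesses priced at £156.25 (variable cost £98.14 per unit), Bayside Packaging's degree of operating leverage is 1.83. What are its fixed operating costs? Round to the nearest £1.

£2,045,218

Total contribution margin = 77,600 × £58.11 = £4,509,336.00.
DOL = contribution / EBIT, so EBIT = £4,509,336.00 / 1.83 = £2,464,118.03.
And FC = contribution − EBIT = £4,509,336.00 − £2,464,118.03 = £2,045,218.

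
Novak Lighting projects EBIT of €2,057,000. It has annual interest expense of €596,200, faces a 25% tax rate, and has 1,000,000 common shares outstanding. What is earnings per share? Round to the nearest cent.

€1.10

Interest = €596,200.00, so EBT = €2,057,000 − €596,200.00 = €1,460,800.00.
After tax at 25%: net income = €1,460,800.00 × 0.75 = €1,095,600.00.
Per share: €1,095,600.00 / 1,000,000 shares = €1.10.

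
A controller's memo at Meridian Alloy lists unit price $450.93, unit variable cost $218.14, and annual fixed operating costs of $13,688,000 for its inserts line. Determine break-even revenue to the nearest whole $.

$26,514,583

CM per unit = $450.93 − $218.14 = $232.79; CM ratio = $232.79 / $450.93 = 0.5162.
Break-even revenue = fixed costs × price ÷ CM = $13,688,000 × $450.93 ÷ $232.79 = $26,514,583.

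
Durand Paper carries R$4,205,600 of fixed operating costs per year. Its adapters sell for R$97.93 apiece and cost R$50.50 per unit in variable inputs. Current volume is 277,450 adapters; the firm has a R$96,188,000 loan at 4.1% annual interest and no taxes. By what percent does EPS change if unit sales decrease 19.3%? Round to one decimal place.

-50.7%

Contribution at this volume is 277,450 × R$47.43 = R$13,159,453.50.
Subtracting fixed costs: EBIT = R$13,159,453.50 − R$4,205,600 = R$8,953,853.50.
After interest of R$3,943,708.00, pre-tax earnings = R$5,010,145.50.
DCL = total CM / (EBIT − I) = R$13,159,453.50 / R$5,010,145.50 = 2.6266.
%ΔEPS = DCL × %ΔSales = 2.6266 × -19.3% = -50.7%.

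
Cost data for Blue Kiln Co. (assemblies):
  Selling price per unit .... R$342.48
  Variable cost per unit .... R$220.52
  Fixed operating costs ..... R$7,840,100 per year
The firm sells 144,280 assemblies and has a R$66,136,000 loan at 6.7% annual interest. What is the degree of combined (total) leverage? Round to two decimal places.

Contribution at this volume is 144,280 × R$121.96 = R$17,596,388.80.
EBIT = R$17,596,388.80 − R$7,840,100 = R$9,756,288.80. Interest = R$4,431,112.00, so EBIT − I = R$5,325,176.80.
DCL = contribution ÷ (EBIT − I) = R$17,596,388.80 ÷ R$5,325,176.80 = 3.3044.

3.30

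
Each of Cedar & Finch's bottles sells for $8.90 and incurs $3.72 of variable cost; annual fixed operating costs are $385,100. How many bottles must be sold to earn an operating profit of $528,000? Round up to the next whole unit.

Contribution margin per unit = $8.90 − $3.72 = $5.18.
Need Q such that Q × $5.18 − $385,100 = $528,000, i.e. Q = $913,100 / $5.18 = 176,274.13 → 176,275.

176,275 bottles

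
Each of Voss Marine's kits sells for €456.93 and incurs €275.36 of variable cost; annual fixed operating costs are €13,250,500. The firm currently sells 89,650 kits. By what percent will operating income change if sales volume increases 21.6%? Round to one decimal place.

Total contribution margin = 89,650 × €181.57 = €16,277,750.50.
EBIT = €16,277,750.50 − €13,250,500 = €3,027,250.50.
DOL = contribution ÷ EBIT = €16,277,750.50 ÷ €3,027,250.50 = 5.3771.
So EBIT moves 5.3771 × (+21.6%) = +116.1%.

+116.1%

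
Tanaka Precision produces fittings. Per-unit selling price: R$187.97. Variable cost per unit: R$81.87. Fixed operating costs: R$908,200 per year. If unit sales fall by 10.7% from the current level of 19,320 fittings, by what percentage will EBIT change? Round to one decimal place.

-19.2%

Total contribution margin = 19,320 × R$106.10 = R$2,049,852.00.
EBIT = R$2,049,852.00 − R$908,200 = R$1,141,652.00.
So DOL = total CM / EBIT = R$2,049,852.00 / R$1,141,652.00 = 1.7955.
So EBIT moves 1.7955 × (-10.7%) = -19.2%.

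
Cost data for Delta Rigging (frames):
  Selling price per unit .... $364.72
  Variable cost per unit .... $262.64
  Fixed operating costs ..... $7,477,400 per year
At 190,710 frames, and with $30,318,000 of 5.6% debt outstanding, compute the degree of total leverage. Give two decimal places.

Total contribution margin = 190,710 × $102.08 = $19,467,676.80.
Subtracting fixed costs: EBIT = $19,467,676.80 − $7,477,400 = $11,990,276.80. Interest = $1,697,808.00, so EBIT − I = $10,292,468.80.
Degree of total leverage = total CM / (EBIT − interest) = $19,467,676.80 / $10,292,468.80 = 1.8914.

1.89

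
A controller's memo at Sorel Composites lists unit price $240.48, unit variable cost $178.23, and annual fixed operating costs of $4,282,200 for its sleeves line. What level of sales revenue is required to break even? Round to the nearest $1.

Contribution margin per unit = $240.48 − $178.23 = $62.25, a CM ratio of $62.25 ÷ $240.48 = 0.2589.
Break-even revenue = fixed costs × price ÷ CM = $4,282,200 × $240.48 ÷ $62.25 = $16,542,706.

$16,542,706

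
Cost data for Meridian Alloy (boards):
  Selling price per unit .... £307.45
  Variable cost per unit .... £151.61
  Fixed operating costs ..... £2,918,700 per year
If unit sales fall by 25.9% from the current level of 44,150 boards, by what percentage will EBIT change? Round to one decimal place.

At 44,150 units, contribution = 44,150 × £155.84 = £6,880,336.00.
EBIT = £6,880,336.00 − £2,918,700 = £3,961,636.00.
So DOL = total CM / EBIT = £6,880,336.00 / £3,961,636.00 = 1.7367.
So EBIT moves 1.7367 × (-25.9%) = -45.0%.

-45.0%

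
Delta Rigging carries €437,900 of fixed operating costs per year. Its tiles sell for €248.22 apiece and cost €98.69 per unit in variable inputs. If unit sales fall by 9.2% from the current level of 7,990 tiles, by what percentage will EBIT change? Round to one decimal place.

-14.5%

Contribution at this volume is 7,990 × €149.53 = €1,194,744.70.
EBIT = €1,194,744.70 − €437,900 = €756,844.70.
So DOL = total CM / EBIT = €1,194,744.70 / €756,844.70 = 1.5786.
Operating income changes by 1.5786 × -9.2% = -14.5%.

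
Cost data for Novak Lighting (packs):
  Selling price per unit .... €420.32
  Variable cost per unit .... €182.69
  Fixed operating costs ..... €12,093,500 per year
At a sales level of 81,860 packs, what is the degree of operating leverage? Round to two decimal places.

At 81,860 units, contribution = 81,860 × €237.63 = €19,452,391.80.
Operating income = contribution − fixed costs = €19,452,391.80 − €12,093,500 = €7,358,891.80.
DOL = contribution ÷ EBIT = €19,452,391.80 ÷ €7,358,891.80 = 2.6434.

2.64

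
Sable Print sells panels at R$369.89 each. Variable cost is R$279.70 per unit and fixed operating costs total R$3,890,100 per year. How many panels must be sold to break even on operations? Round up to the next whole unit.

Contribution margin per unit = R$369.89 − R$279.70 = R$90.19.
Units to break even: R$3,890,100 ÷ R$90.19 = 43,132.28, rounded up to 43,133.

43,133 panels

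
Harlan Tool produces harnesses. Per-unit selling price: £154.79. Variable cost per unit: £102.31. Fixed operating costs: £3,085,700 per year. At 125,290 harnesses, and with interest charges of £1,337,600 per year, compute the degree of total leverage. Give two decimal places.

3.06

At 125,290 units, contribution = 125,290 × £52.48 = £6,575,219.20.
Operating income = contribution − fixed costs = £6,575,219.20 − £3,085,700 = £3,489,519.20. Interest = £1,337,600.00, so EBIT − I = £2,151,919.20.
DCL = contribution ÷ (EBIT − I) = £6,575,219.20 ÷ £2,151,919.20 = 3.0555.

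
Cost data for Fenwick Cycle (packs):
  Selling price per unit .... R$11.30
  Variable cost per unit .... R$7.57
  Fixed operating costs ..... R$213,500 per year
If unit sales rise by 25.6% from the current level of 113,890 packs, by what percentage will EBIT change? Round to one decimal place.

Contribution at this volume is 113,890 × R$3.73 = R$424,809.70.
EBIT = R$424,809.70 − R$213,500 = R$211,309.70.
DOL = contribution ÷ EBIT = R$424,809.70 ÷ R$211,309.70 = 2.0104.
So EBIT moves 2.0104 × (+25.6%) = +51.5%.

+51.5%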